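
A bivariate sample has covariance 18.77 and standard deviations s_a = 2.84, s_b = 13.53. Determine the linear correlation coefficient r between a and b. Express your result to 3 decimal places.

r = Cov(a,b) / (s_a · s_b) = 18.77 / (2.84 × 13.53)
  = 18.77 / 38.4252 ≈ 0.488

0.488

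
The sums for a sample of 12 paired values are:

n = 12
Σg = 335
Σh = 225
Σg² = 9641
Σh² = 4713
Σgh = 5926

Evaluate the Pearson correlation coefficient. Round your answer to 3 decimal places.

-0.940

r = (nΣgh − ΣgΣh) / √[(nΣg² − (Σg)²)(nΣh² − (Σh)²)]
Numerator: 12×5926 − 335×225 = -4263
Denominator: √[(115692 − 112225)(56556 − 50625)] = √[3467 × 5931] = 4534.6198
r = -4263 / 4534.6198 ≈ -0.940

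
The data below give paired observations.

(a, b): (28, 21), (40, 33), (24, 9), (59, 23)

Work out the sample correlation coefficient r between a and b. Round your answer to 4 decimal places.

n = 4, Σa = 151, Σb = 86, Σa² = 6441, Σb² = 2140, Σab = 3481
nΣab − ΣaΣb = 13924 − 12986 = 938
nΣa² − (Σa)² = 25764 − 22801 = 2963; nΣb² − (Σb)² = 8560 − 7396 = 1164
r = 938 / √(2963 × 1164) = 938 / 1857.1300 ≈ 0.5051

0.5051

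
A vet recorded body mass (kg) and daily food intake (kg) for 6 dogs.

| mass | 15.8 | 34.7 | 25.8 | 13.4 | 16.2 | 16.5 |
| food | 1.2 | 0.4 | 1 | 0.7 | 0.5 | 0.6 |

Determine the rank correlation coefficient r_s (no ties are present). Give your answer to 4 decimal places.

-0.4857

Rank mass: 2, 6, 5, 1, 3, 4
Rank food: 6, 1, 5, 4, 2, 3
d = rank(mass) − rank(food): -4, 5, 0, -3, 1, 1; Σd² = 52
ρ = 1 − 6Σd² / [n(n²−1)] = 1 − 6×52 / (6×35) = 1 − 312/210 ≈ -0.4857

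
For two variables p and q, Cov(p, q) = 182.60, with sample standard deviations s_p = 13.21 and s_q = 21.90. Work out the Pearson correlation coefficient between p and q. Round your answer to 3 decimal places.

r = Cov(p,q) / (s_p · s_q) = 182.60 / (13.21 × 21.90)
  = 182.60 / 289.2990 ≈ 0.631

0.631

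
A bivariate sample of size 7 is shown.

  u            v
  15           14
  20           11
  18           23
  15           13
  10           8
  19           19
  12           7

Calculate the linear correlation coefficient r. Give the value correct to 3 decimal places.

n = 7, Σu = 109, Σv = 95, Σu² = 1779, Σv² = 1489, Σuv = 1564
nΣuv − ΣuΣv = 10948 − 10355 = 593
nΣu² − (Σu)² = 12453 − 11881 = 572; nΣv² − (Σv)² = 10423 − 9025 = 1398
r = 593 / √(572 × 1398) = 593 / 894.2349 ≈ 0.663

0.663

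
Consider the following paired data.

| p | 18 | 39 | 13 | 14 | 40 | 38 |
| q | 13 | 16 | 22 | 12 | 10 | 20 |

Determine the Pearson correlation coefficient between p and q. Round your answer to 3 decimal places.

n = 6, Σp = 162, Σq = 93, Σp² = 5254, Σq² = 1553, Σpq = 2472
nΣpq − ΣpΣq = 14832 − 15066 = -234
nΣp² − (Σp)² = 31524 − 26244 = 5280; nΣq² − (Σq)² = 9318 − 8649 = 669
r = -234 / √(5280 × 669) = -234 / 1879.4467 ≈ -0.125

-0.125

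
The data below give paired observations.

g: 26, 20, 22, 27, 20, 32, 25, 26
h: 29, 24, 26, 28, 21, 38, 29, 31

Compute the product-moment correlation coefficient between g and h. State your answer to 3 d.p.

0.949

n = 8, Σg = 198, Σh = 226, Σg² = 5014, Σh² = 6564, Σgh = 5729
nΣgh − ΣgΣh = 45832 − 44748 = 1084
nΣg² − (Σg)² = 40112 − 39204 = 908; nΣh² − (Σh)² = 52512 − 51076 = 1436
r = 1084 / √(908 × 1436) = 1084 / 1141.8792 ≈ 0.949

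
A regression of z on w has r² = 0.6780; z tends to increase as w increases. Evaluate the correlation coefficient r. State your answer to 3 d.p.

|r| = √0.6780 = 0.823
The association is positive, so r = 0.823.

0.823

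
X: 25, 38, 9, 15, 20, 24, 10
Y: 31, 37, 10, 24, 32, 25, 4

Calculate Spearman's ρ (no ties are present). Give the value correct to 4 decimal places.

Rank X: 6, 7, 1, 3, 4, 5, 2
Rank Y: 5, 7, 2, 3, 6, 4, 1
d = rank(X) − rank(Y): 1, 0, -1, 0, -2, 1, 1; Σd² = 8
ρ = 1 − 6Σd² / [n(n²−1)] = 1 − 6×8 / (7×48) = 1 − 48/336 ≈ 0.8571

0.8571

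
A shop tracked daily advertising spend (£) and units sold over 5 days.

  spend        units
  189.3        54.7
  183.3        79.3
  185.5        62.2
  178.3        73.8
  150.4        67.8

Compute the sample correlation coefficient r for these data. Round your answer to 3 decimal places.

n = 5, Σx = 886.8, Σy = 337.8, Σx² = 158254.68, Σy² = 23192.7, Σxy = 59784.16
nΣxy − ΣxΣy = 298920.8 − 299561.04 = -640.24
nΣx² − (Σx)² = 791273.4 − 786414.24 = 4859.16; nΣy² − (Σy)² = 115963.5 − 114108.84 = 1854.66
r = -640.24 / √(4859.16 × 1854.66) = -640.24 / 3002.0143 ≈ -0.213

-0.213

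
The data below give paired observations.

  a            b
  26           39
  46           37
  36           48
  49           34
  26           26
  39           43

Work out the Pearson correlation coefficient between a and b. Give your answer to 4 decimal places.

0.1739

n = 6, Σa = 222, Σb = 227, Σa² = 8686, Σb² = 8875, Σab = 8463
nΣab − ΣaΣb = 50778 − 50394 = 384
nΣa² − (Σa)² = 52116 − 49284 = 2832; nΣb² − (Σb)² = 53250 − 51529 = 1721
r = 384 / √(2832 × 1721) = 384 / 2207.6848 ≈ 0.1739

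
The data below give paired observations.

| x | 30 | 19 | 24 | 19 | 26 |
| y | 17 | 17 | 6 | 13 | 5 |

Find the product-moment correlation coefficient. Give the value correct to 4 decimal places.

-0.1348

n = 5, Σx = 118, Σy = 58, Σx² = 2874, Σy² = 808, Σxy = 1354
nΣxy − ΣxΣy = 6770 − 6844 = -74
nΣx² − (Σx)² = 14370 − 13924 = 446; nΣy² − (Σy)² = 4040 − 3364 = 676
r = -74 / √(446 × 676) = -74 / 549.0865 ≈ -0.1348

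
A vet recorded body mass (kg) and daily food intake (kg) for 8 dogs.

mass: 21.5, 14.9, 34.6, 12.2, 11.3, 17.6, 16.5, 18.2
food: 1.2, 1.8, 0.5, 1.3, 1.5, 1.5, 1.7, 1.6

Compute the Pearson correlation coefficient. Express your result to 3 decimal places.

-0.828

n = 8, Σx = 146.8, Σy = 11.1, Σx² = 3071.2, Σy² = 16.57, Σxy = 186.3
nΣxy − ΣxΣy = 1490.4 − 1629.48 = -139.08
nΣx² − (Σx)² = 24569.6 − 21550.24 = 3019.36; nΣy² − (Σy)² = 132.56 − 123.21 = 9.35
r = -139.08 / √(3019.36 × 9.35) = -139.08 / 168.0209 ≈ -0.828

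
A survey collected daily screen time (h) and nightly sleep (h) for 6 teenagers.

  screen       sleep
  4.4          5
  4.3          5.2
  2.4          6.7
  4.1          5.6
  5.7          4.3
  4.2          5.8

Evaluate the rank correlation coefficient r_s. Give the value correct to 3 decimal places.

-0.943

Rank screen: 5, 4, 1, 2, 6, 3
Rank sleep: 2, 3, 6, 4, 1, 5
d = rank(screen) − rank(sleep): 3, 1, -5, -2, 5, -2; Σd² = 68
ρ = 1 − 6Σd² / [n(n²−1)] = 1 − 6×68 / (6×35) = 1 − 408/210 ≈ -0.943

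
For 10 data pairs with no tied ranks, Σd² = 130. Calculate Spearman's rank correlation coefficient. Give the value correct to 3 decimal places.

ρ = 1 − 6Σd² / [n(n²−1)] = 1 − 6×130 / (10×99)
  = 1 − 780/990 = 1 − 0.7879 ≈ 0.212

0.212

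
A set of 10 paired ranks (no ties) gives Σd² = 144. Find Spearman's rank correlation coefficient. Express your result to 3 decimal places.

0.127

ρ = 1 − 6Σd² / [n(n²−1)] = 1 − 6×144 / (10×99)
  = 1 − 864/990 = 1 − 0.8727 ≈ 0.127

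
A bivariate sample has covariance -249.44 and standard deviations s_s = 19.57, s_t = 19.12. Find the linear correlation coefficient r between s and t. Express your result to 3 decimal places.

-0.667

r = Cov(s,t) / (s_s · s_t) = -249.44 / (19.57 × 19.12)
  = -249.44 / 374.1784 ≈ -0.667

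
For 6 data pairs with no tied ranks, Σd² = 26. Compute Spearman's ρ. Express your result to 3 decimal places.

0.257

ρ = 1 − 6Σd² / [n(n²−1)] = 1 − 6×26 / (6×35)
  = 1 − 156/210 = 1 − 0.7429 ≈ 0.257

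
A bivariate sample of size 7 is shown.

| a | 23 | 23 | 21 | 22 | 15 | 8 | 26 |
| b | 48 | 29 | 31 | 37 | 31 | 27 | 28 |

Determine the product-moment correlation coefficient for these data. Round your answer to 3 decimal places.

n = 7, Σa = 138, Σb = 231, Σa² = 2948, Σb² = 7949, Σab = 4645
nΣab − ΣaΣb = 32515 − 31878 = 637
nΣa² − (Σa)² = 20636 − 19044 = 1592; nΣb² − (Σb)² = 55643 − 53361 = 2282
r = 637 / √(1592 × 2282) = 637 / 1906.0283 ≈ 0.334

0.334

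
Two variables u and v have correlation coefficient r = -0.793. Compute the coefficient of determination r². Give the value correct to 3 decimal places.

r² = (-0.793)² = 0.629

0.629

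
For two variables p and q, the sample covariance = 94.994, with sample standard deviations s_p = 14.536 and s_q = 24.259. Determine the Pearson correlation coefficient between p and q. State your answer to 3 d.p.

0.269

r = Cov(p,q) / (s_p · s_q) = 94.994 / (14.536 × 24.259)
  = 94.994 / 352.6288 ≈ 0.269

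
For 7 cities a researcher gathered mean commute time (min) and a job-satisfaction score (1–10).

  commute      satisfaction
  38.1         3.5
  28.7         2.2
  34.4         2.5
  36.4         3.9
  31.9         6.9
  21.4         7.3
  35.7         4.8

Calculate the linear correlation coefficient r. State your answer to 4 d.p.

-0.4984

n = 7, Σx = 226.6, Σy = 31.1, Σx² = 7533.68, Σy² = 162.49, Σxy = 972.14
nΣxy − ΣxΣy = 6804.98 − 7047.26 = -242.28
nΣx² − (Σx)² = 52735.76 − 51347.56 = 1388.2; nΣy² − (Σy)² = 1137.43 − 967.21 = 170.22
r = -242.28 / √(1388.2 × 170.22) = -242.28 / 486.1064 ≈ -0.4984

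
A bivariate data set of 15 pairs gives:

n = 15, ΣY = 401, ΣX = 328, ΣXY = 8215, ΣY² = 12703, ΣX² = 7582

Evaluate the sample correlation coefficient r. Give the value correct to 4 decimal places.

r = (nΣXY − ΣXΣY) / √[(nΣX² − (ΣX)²)(nΣY² − (ΣY)²)]
Numerator: 15×8215 − 328×401 = -8303
Denominator: √[(113730 − 107584)(190545 − 160801)] = √[6146 × 29744] = 13520.6000
r = -8303 / 13520.6000 ≈ -0.6141

-0.6141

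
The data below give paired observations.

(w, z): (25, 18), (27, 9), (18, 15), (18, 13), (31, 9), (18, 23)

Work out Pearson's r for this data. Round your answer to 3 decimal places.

-0.630

n = 6, Σw = 137, Σz = 87, Σw² = 3287, Σz² = 1409, Σwz = 1890
nΣwz − ΣwΣz = 11340 − 11919 = -579
nΣw² − (Σw)² = 19722 − 18769 = 953; nΣz² − (Σz)² = 8454 − 7569 = 885
r = -579 / √(953 × 885) = -579 / 918.3708 ≈ -0.630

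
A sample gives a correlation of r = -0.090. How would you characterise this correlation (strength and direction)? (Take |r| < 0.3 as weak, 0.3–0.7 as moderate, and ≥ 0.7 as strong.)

weak negative

r = -0.090 < 0 so the relationship is negative.
|r| = 0.090, which falls in the weak range.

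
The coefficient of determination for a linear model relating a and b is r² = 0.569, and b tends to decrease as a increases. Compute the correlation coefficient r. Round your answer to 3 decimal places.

|r| = √0.569 = 0.754
The association is negative, so r = −0.754.

-0.754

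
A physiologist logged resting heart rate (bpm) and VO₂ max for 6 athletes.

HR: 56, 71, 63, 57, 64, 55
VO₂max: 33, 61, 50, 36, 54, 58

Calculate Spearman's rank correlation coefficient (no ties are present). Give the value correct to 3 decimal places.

Rank HR: 2, 6, 4, 3, 5, 1
Rank VO₂max: 1, 6, 3, 2, 4, 5
d = rank(HR) − rank(VO₂max): 1, 0, 1, 1, 1, -4; Σd² = 20
ρ = 1 − 6Σd² / [n(n²−1)] = 1 − 6×20 / (6×35) = 1 − 120/210 ≈ 0.429

0.429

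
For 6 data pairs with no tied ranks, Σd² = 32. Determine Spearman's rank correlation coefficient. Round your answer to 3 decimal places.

0.086

ρ = 1 − 6Σd² / [n(n²−1)] = 1 − 6×32 / (6×35)
  = 1 − 192/210 = 1 − 0.9143 ≈ 0.086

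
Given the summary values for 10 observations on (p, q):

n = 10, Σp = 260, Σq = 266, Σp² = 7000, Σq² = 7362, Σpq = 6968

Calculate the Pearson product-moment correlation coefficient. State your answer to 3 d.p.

0.198

r = (nΣpq − ΣpΣq) / √[(nΣp² − (Σp)²)(nΣq² − (Σq)²)]
Numerator: 10×6968 − 260×266 = 520
Denominator: √[(70000 − 67600)(73620 − 70756)] = √[2400 × 2864] = 2621.7551
r = 520 / 2621.7551 ≈ 0.198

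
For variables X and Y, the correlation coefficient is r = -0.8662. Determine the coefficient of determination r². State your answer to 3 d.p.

r² = (-0.8662)² = 0.750

0.750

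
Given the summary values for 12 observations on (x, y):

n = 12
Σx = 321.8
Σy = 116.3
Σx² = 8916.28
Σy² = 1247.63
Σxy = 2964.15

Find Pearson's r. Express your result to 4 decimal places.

r = (nΣxy − ΣxΣy) / √[(nΣx² − (Σx)²)(nΣy² − (Σy)²)]
Numerator: 12×2964.15 − 321.8×116.3 = -1855.54
Denominator: √[(106995.36 − 103555.24)(14971.56 − 13525.69)] = √[3440.12 × 1445.87] = 2230.2391
r = -1855.54 / 2230.2391 ≈ -0.8320

-0.8320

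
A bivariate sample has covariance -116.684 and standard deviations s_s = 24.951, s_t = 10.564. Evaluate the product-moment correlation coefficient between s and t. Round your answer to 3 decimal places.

-0.443

r = Cov(s,t) / (s_s · s_t) = -116.684 / (24.951 × 10.564)
  = -116.684 / 263.5824 ≈ -0.443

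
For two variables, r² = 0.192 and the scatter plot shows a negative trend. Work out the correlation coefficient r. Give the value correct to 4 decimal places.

|r| = √0.192 = 0.4382
The association is negative, so r = −0.4382.

-0.4382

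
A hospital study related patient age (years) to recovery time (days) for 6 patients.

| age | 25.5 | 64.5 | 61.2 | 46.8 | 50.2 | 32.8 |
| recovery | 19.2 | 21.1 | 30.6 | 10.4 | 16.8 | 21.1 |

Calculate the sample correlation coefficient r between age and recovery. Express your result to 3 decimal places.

0.321

n = 6, Σx = 281, Σy = 119.2, Σx² = 14342.06, Σy² = 2585.82, Σxy = 5745.43
nΣxy − ΣxΣy = 34472.58 − 33495.2 = 977.38
nΣx² − (Σx)² = 86052.36 − 78961 = 7091.36; nΣy² − (Σy)² = 15514.92 − 14208.64 = 1306.28
r = 977.38 / √(7091.36 × 1306.28) = 977.38 / 3043.5673 ≈ 0.321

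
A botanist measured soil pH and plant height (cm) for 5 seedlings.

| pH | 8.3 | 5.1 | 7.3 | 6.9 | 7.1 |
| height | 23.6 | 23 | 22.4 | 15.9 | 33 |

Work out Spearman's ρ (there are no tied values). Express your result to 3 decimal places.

Rank pH: 5, 1, 4, 2, 3
Rank height: 4, 3, 2, 1, 5
d = rank(pH) − rank(height): 1, -2, 2, 1, -2; Σd² = 14
ρ = 1 − 6Σd² / [n(n²−1)] = 1 − 6×14 / (5×24) = 1 − 84/120 ≈ 0.300

0.300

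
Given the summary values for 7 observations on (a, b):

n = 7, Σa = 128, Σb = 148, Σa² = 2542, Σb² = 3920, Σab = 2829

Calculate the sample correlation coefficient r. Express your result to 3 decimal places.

0.307

r = (nΣab − ΣaΣb) / √[(nΣa² − (Σa)²)(nΣb² − (Σb)²)]
Numerator: 7×2829 − 128×148 = 859
Denominator: √[(17794 − 16384)(27440 − 21904)] = √[1410 × 5536] = 2793.8790
r = 859 / 2793.8790 ≈ 0.307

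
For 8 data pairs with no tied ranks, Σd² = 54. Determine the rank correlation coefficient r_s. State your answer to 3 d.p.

ρ = 1 − 6Σd² / [n(n²−1)] = 1 − 6×54 / (8×63)
  = 1 − 324/504 = 1 − 0.6429 ≈ 0.357

0.357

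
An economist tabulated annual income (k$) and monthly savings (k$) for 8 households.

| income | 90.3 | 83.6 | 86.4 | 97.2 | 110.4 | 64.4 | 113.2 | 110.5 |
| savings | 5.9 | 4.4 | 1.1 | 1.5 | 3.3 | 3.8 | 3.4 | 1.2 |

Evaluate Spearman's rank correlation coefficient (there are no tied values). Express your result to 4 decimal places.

Rank income: 4, 2, 3, 5, 6, 1, 8, 7
Rank savings: 8, 7, 1, 3, 4, 6, 5, 2
d = rank(income) − rank(savings): -4, -5, 2, 2, 2, -5, 3, 5; Σd² = 112
ρ = 1 − 6Σd² / [n(n²−1)] = 1 − 6×112 / (8×63) = 1 − 672/504 ≈ -0.3333

-0.3333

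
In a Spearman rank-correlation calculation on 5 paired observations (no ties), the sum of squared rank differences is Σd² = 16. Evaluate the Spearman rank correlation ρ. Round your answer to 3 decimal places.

ρ = 1 − 6Σd² / [n(n²−1)] = 1 − 6×16 / (5×24)
  = 1 − 96/120 = 1 − 0.8000 ≈ 0.200

0.200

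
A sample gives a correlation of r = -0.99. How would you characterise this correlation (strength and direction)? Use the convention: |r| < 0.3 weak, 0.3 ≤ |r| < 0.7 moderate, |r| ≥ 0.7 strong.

strong negative

r = -0.99 < 0 so the relationship is negative.
|r| = 0.99, which falls in the strong range.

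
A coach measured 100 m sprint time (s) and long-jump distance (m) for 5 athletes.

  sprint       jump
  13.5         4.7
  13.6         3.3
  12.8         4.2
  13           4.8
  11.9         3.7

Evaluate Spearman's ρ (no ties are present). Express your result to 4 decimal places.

Rank sprint: 4, 5, 2, 3, 1
Rank jump: 4, 1, 3, 5, 2
d = rank(sprint) − rank(jump): 0, 4, -1, -2, -1; Σd² = 22
ρ = 1 − 6Σd² / [n(n²−1)] = 1 − 6×22 / (5×24) = 1 − 132/120 ≈ -0.1000

-0.1000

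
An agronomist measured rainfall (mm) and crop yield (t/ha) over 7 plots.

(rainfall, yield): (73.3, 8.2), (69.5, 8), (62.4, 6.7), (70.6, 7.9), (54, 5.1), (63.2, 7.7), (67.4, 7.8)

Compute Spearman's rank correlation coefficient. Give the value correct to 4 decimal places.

Rank rainfall: 7, 5, 2, 6, 1, 3, 4
Rank yield: 7, 6, 2, 5, 1, 3, 4
d = rank(rainfall) − rank(yield): 0, -1, 0, 1, 0, 0, 0; Σd² = 2
ρ = 1 − 6Σd² / [n(n²−1)] = 1 − 6×2 / (7×48) = 1 − 12/336 ≈ 0.9643

0.9643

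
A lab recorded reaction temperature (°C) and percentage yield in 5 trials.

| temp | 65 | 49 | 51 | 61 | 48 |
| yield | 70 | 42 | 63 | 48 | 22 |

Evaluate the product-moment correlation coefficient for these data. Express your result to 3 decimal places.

0.655

n = 5, Σx = 274, Σy = 245, Σx² = 15252, Σy² = 13421, Σxy = 13805
nΣxy − ΣxΣy = 69025 − 67130 = 1895
nΣx² − (Σx)² = 76260 − 75076 = 1184; nΣy² − (Σy)² = 67105 − 60025 = 7080
r = 1895 / √(1184 × 7080) = 1895 / 2895.2927 ≈ 0.655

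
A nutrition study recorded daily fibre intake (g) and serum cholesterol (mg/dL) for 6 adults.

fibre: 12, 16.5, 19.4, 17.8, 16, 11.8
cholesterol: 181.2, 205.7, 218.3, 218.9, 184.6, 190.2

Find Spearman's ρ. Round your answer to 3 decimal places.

0.771

Rank fibre: 2, 4, 6, 5, 3, 1
Rank cholesterol: 1, 4, 5, 6, 2, 3
d = rank(fibre) − rank(cholesterol): 1, 0, 1, -1, 1, -2; Σd² = 8
ρ = 1 − 6Σd² / [n(n²−1)] = 1 − 6×8 / (6×35) = 1 − 48/210 ≈ 0.771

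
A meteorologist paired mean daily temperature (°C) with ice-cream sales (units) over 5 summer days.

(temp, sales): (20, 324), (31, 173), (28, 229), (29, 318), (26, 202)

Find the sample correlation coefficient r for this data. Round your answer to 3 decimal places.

n = 5, Σx = 134, Σy = 1246, Σx² = 3662, Σy² = 329274, Σxy = 32729
nΣxy − ΣxΣy = 163645 − 166964 = -3319
nΣx² − (Σx)² = 18310 − 17956 = 354; nΣy² − (Σy)² = 1646370 − 1552516 = 93854
r = -3319 / √(354 × 93854) = -3319 / 5764.0538 ≈ -0.576

-0.576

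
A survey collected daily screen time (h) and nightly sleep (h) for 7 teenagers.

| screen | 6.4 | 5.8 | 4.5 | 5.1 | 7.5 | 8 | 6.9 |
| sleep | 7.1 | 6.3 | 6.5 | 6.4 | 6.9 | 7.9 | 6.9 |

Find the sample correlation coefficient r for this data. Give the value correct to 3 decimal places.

0.804

n = 7, Σx = 44.2, Σy = 48, Σx² = 288.72, Σy² = 330.94, Σxy = 306.43
nΣxy − ΣxΣy = 2145.01 − 2121.6 = 23.41
nΣx² − (Σx)² = 2021.04 − 1953.64 = 67.4; nΣy² − (Σy)² = 2316.58 − 2304 = 12.58
r = 23.41 / √(67.4 × 12.58) = 23.41 / 29.1186 ≈ 0.804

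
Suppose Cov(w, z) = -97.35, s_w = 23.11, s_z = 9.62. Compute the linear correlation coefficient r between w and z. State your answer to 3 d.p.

r = Cov(w,z) / (s_w · s_z) = -97.35 / (23.11 × 9.62)
  = -97.35 / 222.3182 ≈ -0.438

-0.438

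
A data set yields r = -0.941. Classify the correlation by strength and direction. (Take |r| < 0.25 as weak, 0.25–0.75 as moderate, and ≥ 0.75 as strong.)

r = -0.941 < 0 so the relationship is negative.
|r| = 0.941, which falls in the strong range.

strong negative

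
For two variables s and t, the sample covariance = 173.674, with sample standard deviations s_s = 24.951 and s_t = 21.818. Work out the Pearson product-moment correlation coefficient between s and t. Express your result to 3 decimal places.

0.319

r = Cov(s,t) / (s_s · s_t) = 173.674 / (24.951 × 21.818)
  = 173.674 / 544.3809 ≈ 0.319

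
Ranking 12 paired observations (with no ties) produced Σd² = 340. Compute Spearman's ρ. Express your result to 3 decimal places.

-0.189

ρ = 1 − 6Σd² / [n(n²−1)] = 1 − 6×340 / (12×143)
  = 1 − 2040/1716 = 1 − 1.1888 ≈ -0.189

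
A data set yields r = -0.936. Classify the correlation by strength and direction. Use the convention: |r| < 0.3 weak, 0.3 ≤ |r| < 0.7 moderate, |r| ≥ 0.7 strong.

strong negative

r = -0.936 < 0 so the relationship is negative.
|r| = 0.936, which falls in the strong range.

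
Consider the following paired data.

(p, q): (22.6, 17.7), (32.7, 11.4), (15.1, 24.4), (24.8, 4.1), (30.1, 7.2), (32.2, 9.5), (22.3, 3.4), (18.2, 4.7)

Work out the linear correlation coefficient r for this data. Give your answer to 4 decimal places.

-0.3355

n = 8, Σp = 198, Σq = 82.4, Σp² = 5194.48, Σq² = 1231.16, Σpq = 1926.9
nΣpq − ΣpΣq = 15415.2 − 16315.2 = -900
nΣp² − (Σp)² = 41555.84 − 39204 = 2351.84; nΣq² − (Σq)² = 9849.28 − 6789.76 = 3059.52
r = -900 / √(2351.84 × 3059.52) = -900 / 2682.4432 ≈ -0.3355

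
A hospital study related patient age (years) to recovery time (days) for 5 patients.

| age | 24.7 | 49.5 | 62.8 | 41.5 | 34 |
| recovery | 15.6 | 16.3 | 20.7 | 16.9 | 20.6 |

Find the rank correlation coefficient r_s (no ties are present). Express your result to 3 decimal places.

Rank age: 1, 4, 5, 3, 2
Rank recovery: 1, 2, 5, 3, 4
d = rank(age) − rank(recovery): 0, 2, 0, 0, -2; Σd² = 8
ρ = 1 − 6Σd² / [n(n²−1)] = 1 − 6×8 / (5×24) = 1 − 48/120 ≈ 0.600

0.600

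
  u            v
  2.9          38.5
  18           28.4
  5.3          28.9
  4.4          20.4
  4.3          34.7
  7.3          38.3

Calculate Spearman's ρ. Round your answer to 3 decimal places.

-0.429

Rank u: 1, 6, 4, 3, 2, 5
Rank v: 6, 2, 3, 1, 4, 5
d = rank(u) − rank(v): -5, 4, 1, 2, -2, 0; Σd² = 50
ρ = 1 − 6Σd² / [n(n²−1)] = 1 − 6×50 / (6×35) = 1 − 300/210 ≈ -0.429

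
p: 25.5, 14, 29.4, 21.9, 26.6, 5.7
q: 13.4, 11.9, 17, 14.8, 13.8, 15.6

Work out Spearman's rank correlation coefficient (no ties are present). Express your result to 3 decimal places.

Rank p: 4, 2, 6, 3, 5, 1
Rank q: 2, 1, 6, 4, 3, 5
d = rank(p) − rank(q): 2, 1, 0, -1, 2, -4; Σd² = 26
ρ = 1 − 6Σd² / [n(n²−1)] = 1 − 6×26 / (6×35) = 1 − 156/210 ≈ 0.257

0.257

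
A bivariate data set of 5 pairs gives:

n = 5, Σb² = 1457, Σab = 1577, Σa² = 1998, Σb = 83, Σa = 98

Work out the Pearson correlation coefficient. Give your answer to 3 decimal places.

r = (nΣab − ΣaΣb) / √[(nΣa² − (Σa)²)(nΣb² − (Σb)²)]
Numerator: 5×1577 − 98×83 = -249
Denominator: √[(9990 − 9604)(7285 − 6889)] = √[386 × 396] = 390.9680
r = -249 / 390.9680 ≈ -0.637

-0.637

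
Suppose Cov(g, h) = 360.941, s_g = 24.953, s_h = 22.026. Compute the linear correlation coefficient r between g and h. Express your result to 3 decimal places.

0.657

r = Cov(g,h) / (s_g · s_h) = 360.941 / (24.953 × 22.026)
  = 360.941 / 549.6148 ≈ 0.657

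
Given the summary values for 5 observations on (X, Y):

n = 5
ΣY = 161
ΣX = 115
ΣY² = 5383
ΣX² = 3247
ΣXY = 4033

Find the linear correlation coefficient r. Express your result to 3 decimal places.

r = (nΣXY − ΣXΣY) / √[(nΣX² − (ΣX)²)(nΣY² − (ΣY)²)]
Numerator: 5×4033 − 115×161 = 1650
Denominator: √[(16235 − 13225)(26915 − 25921)] = √[3010 × 994] = 1729.7225
r = 1650 / 1729.7225 ≈ 0.954

0.954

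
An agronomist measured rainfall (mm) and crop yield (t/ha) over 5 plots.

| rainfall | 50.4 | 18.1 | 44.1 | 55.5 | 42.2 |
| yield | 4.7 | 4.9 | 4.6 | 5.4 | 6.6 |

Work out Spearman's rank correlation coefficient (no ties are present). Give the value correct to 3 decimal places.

Rank rainfall: 4, 1, 3, 5, 2
Rank yield: 2, 3, 1, 4, 5
d = rank(rainfall) − rank(yield): 2, -2, 2, 1, -3; Σd² = 22
ρ = 1 − 6Σd² / [n(n²−1)] = 1 − 6×22 / (5×24) = 1 − 132/120 ≈ -0.100

-0.100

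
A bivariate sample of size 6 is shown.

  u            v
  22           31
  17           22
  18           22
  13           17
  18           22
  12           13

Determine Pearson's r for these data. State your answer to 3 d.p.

n = 6, Σu = 100, Σv = 127, Σu² = 1734, Σv² = 2871, Σuv = 2225
nΣuv − ΣuΣv = 13350 − 12700 = 650
nΣu² − (Σu)² = 10404 − 10000 = 404; nΣv² − (Σv)² = 17226 − 16129 = 1097
r = 650 / √(404 × 1097) = 650 / 665.7237 ≈ 0.976

0.976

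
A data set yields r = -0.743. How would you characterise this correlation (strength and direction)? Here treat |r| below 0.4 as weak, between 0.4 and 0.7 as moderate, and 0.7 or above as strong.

strong negative

r = -0.743 < 0 so the relationship is negative.
|r| = 0.743, which falls in the strong range.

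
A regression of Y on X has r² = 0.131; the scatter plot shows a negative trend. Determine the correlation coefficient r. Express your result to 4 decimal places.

|r| = √0.131 = 0.3619
The association is negative, so r = −0.3619.

-0.3619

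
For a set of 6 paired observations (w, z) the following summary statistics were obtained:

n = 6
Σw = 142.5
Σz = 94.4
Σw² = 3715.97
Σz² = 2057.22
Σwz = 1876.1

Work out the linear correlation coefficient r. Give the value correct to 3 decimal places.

r = (nΣwz − ΣwΣz) / √[(nΣw² − (Σw)²)(nΣz² − (Σz)²)]
Numerator: 6×1876.1 − 142.5×94.4 = -2195.4
Denominator: √[(22295.82 − 20306.25)(12343.32 − 8911.36)] = √[1989.57 × 3431.96] = 2613.0681
r = -2195.4 / 2613.0681 ≈ -0.840

-0.840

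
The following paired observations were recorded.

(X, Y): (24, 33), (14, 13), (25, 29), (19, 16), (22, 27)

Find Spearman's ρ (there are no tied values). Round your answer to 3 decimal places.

0.900

Rank X: 4, 1, 5, 2, 3
Rank Y: 5, 1, 4, 2, 3
d = rank(X) − rank(Y): -1, 0, 1, 0, 0; Σd² = 2
ρ = 1 − 6Σd² / [n(n²−1)] = 1 − 6×2 / (5×24) = 1 − 12/120 ≈ 0.900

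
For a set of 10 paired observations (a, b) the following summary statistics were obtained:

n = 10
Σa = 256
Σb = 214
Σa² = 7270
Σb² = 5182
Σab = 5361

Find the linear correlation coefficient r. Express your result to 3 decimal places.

-0.179

r = (nΣab − ΣaΣb) / √[(nΣa² − (Σa)²)(nΣb² − (Σb)²)]
Numerator: 10×5361 − 256×214 = -1174
Denominator: √[(72700 − 65536)(51820 − 45796)] = √[7164 × 6024] = 6569.3178
r = -1174 / 6569.3178 ≈ -0.179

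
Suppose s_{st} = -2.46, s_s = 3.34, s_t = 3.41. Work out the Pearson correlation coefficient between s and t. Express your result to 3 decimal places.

-0.216

r = Cov(s,t) / (s_s · s_t) = -2.46 / (3.34 × 3.41)
  = -2.46 / 11.3894 ≈ -0.216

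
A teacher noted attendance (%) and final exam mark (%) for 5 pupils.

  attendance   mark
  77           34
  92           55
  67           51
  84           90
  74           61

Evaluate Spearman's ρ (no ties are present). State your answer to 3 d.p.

0.300

Rank attendance: 3, 5, 1, 4, 2
Rank mark: 1, 3, 2, 5, 4
d = rank(attendance) − rank(mark): 2, 2, -1, -1, -2; Σd² = 14
ρ = 1 − 6Σd² / [n(n²−1)] = 1 − 6×14 / (5×24) = 1 − 84/120 ≈ 0.300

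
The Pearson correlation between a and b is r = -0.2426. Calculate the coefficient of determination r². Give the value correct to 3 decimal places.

r² = (-0.2426)² = 0.059

0.059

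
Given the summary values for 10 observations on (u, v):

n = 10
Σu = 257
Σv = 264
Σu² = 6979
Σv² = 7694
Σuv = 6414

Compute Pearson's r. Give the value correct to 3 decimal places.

-0.712

r = (nΣuv − ΣuΣv) / √[(nΣu² − (Σu)²)(nΣv² − (Σv)²)]
Numerator: 10×6414 − 257×264 = -3708
Denominator: √[(69790 − 66049)(76940 − 69696)] = √[3741 × 7244] = 5205.7472
r = -3708 / 5205.7472 ≈ -0.712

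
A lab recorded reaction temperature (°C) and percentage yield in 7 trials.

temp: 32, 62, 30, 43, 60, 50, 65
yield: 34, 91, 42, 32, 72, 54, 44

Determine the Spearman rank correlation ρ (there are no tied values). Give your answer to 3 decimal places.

Rank temp: 2, 6, 1, 3, 5, 4, 7
Rank yield: 2, 7, 3, 1, 6, 5, 4
d = rank(temp) − rank(yield): 0, -1, -2, 2, -1, -1, 3; Σd² = 20
ρ = 1 − 6Σd² / [n(n²−1)] = 1 − 6×20 / (7×48) = 1 − 120/336 ≈ 0.643

0.643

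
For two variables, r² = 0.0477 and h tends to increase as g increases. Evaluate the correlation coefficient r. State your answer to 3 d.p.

|r| = √0.0477 = 0.218
The association is positive, so r = 0.218.

0.218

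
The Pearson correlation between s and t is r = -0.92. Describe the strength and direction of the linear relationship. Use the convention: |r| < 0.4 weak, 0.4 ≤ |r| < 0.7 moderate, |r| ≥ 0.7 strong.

r = -0.92 < 0 so the relationship is negative.
|r| = 0.92, which falls in the strong range.

strong negative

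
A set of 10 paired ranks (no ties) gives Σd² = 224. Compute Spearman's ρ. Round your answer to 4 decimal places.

ρ = 1 − 6Σd² / [n(n²−1)] = 1 − 6×224 / (10×99)
  = 1 − 1344/990 = 1 − 1.35758 ≈ -0.3576

-0.3576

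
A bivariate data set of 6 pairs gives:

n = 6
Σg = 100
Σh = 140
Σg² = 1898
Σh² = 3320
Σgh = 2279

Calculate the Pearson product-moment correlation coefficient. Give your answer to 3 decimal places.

-0.489

r = (nΣgh − ΣgΣh) / √[(nΣg² − (Σg)²)(nΣh² − (Σh)²)]
Numerator: 6×2279 − 100×140 = -326
Denominator: √[(11388 − 10000)(19920 − 19600)] = √[1388 × 320] = 666.4533
r = -326 / 666.4533 ≈ -0.489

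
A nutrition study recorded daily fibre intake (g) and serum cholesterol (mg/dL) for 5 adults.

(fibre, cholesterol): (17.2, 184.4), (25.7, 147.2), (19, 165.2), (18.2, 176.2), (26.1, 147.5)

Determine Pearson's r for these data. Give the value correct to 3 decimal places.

n = 5, Σx = 106.2, Σy = 820.5, Σx² = 2329.78, Σy² = 135764.93, Σxy = 17150.11
nΣxy − ΣxΣy = 85750.55 − 87137.1 = -1386.55
nΣx² − (Σx)² = 11648.9 − 11278.44 = 370.46; nΣy² − (Σy)² = 678824.65 − 673220.25 = 5604.4
r = -1386.55 / √(370.46 × 5604.4) = -1386.55 / 1440.9046 ≈ -0.962

-0.962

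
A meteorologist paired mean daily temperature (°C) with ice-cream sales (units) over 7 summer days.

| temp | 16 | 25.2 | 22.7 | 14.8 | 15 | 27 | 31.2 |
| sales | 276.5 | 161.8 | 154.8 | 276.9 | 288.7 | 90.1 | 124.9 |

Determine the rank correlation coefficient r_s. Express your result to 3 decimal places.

Rank temp: 3, 5, 4, 1, 2, 6, 7
Rank sales: 5, 4, 3, 6, 7, 1, 2
d = rank(temp) − rank(sales): -2, 1, 1, -5, -5, 5, 5; Σd² = 106
ρ = 1 − 6Σd² / [n(n²−1)] = 1 − 6×106 / (7×48) = 1 − 636/336 ≈ -0.893

-0.893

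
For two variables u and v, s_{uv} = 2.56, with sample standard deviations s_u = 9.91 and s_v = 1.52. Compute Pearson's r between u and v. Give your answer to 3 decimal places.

0.170

r = Cov(u,v) / (s_u · s_v) = 2.56 / (9.91 × 1.52)
  = 2.56 / 15.0632 ≈ 0.170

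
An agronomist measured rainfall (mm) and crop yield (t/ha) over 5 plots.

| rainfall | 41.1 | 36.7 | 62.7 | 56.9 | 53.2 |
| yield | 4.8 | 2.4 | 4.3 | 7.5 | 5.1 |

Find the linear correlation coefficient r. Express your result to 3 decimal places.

n = 5, Σx = 250.6, Σy = 24.1, Σx² = 13035.24, Σy² = 129.55, Σxy = 1253.04
nΣxy − ΣxΣy = 6265.2 − 6039.46 = 225.74
nΣx² − (Σx)² = 65176.2 − 62800.36 = 2375.84; nΣy² − (Σy)² = 647.75 − 580.81 = 66.94
r = 225.74 / √(2375.84 × 66.94) = 225.74 / 398.7966 ≈ 0.566

0.566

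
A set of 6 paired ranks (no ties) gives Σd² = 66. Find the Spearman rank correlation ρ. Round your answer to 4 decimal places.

-0.8857

ρ = 1 − 6Σd² / [n(n²−1)] = 1 − 6×66 / (6×35)
  = 1 − 396/210 = 1 − 1.88571 ≈ -0.8857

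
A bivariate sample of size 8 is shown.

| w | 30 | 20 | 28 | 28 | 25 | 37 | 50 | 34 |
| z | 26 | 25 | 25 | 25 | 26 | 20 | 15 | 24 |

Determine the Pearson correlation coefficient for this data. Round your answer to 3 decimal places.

-0.910

n = 8, Σw = 252, Σz = 186, Σw² = 8518, Σz² = 4428, Σwz = 5636
nΣwz − ΣwΣz = 45088 − 46872 = -1784
nΣw² − (Σw)² = 68144 − 63504 = 4640; nΣz² − (Σz)² = 35424 − 34596 = 828
r = -1784 / √(4640 × 828) = -1784 / 1960.0816 ≈ -0.910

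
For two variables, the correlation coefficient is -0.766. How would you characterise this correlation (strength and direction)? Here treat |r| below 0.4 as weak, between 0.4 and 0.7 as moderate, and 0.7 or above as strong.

strong negative

r = -0.766 < 0 so the relationship is negative.
|r| = 0.766, which falls in the strong range.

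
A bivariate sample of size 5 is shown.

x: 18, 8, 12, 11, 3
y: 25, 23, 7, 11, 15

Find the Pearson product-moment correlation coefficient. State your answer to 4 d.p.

0.2456

n = 5, Σx = 52, Σy = 81, Σx² = 662, Σy² = 1549, Σxy = 884
nΣxy − ΣxΣy = 4420 − 4212 = 208
nΣx² − (Σx)² = 3310 − 2704 = 606; nΣy² − (Σy)² = 7745 − 6561 = 1184
r = 208 / √(606 × 1184) = 208 / 847.0561 ≈ 0.2456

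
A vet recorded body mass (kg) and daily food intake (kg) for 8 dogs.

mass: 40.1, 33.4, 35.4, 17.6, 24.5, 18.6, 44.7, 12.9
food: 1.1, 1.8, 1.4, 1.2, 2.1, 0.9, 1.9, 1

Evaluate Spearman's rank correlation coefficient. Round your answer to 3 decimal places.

0.476

Rank mass: 7, 5, 6, 2, 4, 3, 8, 1
Rank food: 3, 6, 5, 4, 8, 1, 7, 2
d = rank(mass) − rank(food): 4, -1, 1, -2, -4, 2, 1, -1; Σd² = 44
ρ = 1 − 6Σd² / [n(n²−1)] = 1 − 6×44 / (8×63) = 1 − 264/504 ≈ 0.476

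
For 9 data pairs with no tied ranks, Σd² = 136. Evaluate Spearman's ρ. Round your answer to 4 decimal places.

ρ = 1 − 6Σd² / [n(n²−1)] = 1 − 6×136 / (9×80)
  = 1 − 816/720 = 1 − 1.13333 ≈ -0.1333

-0.1333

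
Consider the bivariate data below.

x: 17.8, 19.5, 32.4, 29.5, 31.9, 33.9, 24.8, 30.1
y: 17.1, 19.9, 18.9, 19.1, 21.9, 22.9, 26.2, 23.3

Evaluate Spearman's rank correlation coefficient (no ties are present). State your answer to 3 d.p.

Rank x: 1, 2, 7, 4, 6, 8, 3, 5
Rank y: 1, 4, 2, 3, 5, 6, 8, 7
d = rank(x) − rank(y): 0, -2, 5, 1, 1, 2, -5, -2; Σd² = 64
ρ = 1 − 6Σd² / [n(n²−1)] = 1 − 6×64 / (8×63) = 1 − 384/504 ≈ 0.238

0.238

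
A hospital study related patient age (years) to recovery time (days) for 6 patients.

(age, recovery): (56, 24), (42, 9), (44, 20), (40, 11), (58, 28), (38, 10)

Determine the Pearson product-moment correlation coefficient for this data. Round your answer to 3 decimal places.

0.927

n = 6, Σx = 278, Σy = 102, Σx² = 13244, Σy² = 2062, Σxy = 5046
nΣxy − ΣxΣy = 30276 − 28356 = 1920
nΣx² − (Σx)² = 79464 − 77284 = 2180; nΣy² − (Σy)² = 12372 − 10404 = 1968
r = 1920 / √(2180 × 1968) = 1920 / 2071.2895 ≈ 0.927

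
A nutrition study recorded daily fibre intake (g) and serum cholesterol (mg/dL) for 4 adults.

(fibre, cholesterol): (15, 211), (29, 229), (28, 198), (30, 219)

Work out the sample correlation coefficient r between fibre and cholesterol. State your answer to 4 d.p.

n = 4, Σx = 102, Σy = 857, Σx² = 2750, Σy² = 184127, Σxy = 21920
nΣxy − ΣxΣy = 87680 − 87414 = 266
nΣx² − (Σx)² = 11000 − 10404 = 596; nΣy² − (Σy)² = 736508 − 734449 = 2059
r = 266 / √(596 × 2059) = 266 / 1107.7743 ≈ 0.2401

0.2401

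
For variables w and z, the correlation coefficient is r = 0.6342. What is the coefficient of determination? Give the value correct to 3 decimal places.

r² = (0.6342)² = 0.402

0.402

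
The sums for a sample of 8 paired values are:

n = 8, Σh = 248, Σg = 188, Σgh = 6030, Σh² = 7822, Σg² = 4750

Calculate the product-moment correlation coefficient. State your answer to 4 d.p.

0.9577

r = (nΣgh − ΣgΣh) / √[(nΣg² − (Σg)²)(nΣh² − (Σh)²)]
Numerator: 8×6030 − 188×248 = 1616
Denominator: √[(38000 − 35344)(62576 − 61504)] = √[2656 × 1072] = 1687.3743
r = 1616 / 1687.3743 ≈ 0.9577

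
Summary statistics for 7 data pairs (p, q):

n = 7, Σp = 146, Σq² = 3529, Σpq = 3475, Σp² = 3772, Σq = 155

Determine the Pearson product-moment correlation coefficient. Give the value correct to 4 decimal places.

0.9126

r = (nΣpq − ΣpΣq) / √[(nΣp² − (Σp)²)(nΣq² − (Σq)²)]
Numerator: 7×3475 − 146×155 = 1695
Denominator: √[(26404 − 21316)(24703 − 24025)] = √[5088 × 678] = 1857.3271
r = 1695 / 1857.3271 ≈ 0.9126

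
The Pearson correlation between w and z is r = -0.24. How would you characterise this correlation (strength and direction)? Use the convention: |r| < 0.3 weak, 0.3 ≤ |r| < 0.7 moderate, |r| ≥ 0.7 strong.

r = -0.24 < 0 so the relationship is negative.
|r| = 0.24, which falls in the weak range.

weak negative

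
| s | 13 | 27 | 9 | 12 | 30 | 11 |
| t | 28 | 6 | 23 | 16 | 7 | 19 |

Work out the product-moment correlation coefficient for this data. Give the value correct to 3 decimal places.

-0.857

n = 6, Σs = 102, Σt = 99, Σs² = 2144, Σt² = 2015, Σst = 1344
nΣst − ΣsΣt = 8064 − 10098 = -2034
nΣs² − (Σs)² = 12864 − 10404 = 2460; nΣt² − (Σt)² = 12090 − 9801 = 2289
r = -2034 / √(2460 × 2289) = -2034 / 2372.9602 ≈ -0.857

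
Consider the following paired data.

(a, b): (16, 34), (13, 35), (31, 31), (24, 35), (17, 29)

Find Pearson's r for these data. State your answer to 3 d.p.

-0.254

n = 5, Σa = 101, Σb = 164, Σa² = 2251, Σb² = 5408, Σab = 3293
nΣab − ΣaΣb = 16465 − 16564 = -99
nΣa² − (Σa)² = 11255 − 10201 = 1054; nΣb² − (Σb)² = 27040 − 26896 = 144
r = -99 / √(1054 × 144) = -99 / 389.5844 ≈ -0.254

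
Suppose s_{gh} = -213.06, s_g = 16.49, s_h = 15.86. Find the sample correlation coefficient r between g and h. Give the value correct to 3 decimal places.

r = Cov(g,h) / (s_g · s_h) = -213.06 / (16.49 × 15.86)
  = -213.06 / 261.5314 ≈ -0.815

-0.815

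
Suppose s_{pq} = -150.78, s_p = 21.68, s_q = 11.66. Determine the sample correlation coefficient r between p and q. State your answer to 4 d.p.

-0.5965

r = Cov(p,q) / (s_p · s_q) = -150.78 / (21.68 × 11.66)
  = -150.78 / 252.7888 ≈ -0.5965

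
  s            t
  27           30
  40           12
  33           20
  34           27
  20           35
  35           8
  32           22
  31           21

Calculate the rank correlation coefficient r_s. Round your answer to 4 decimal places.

-0.8095

Rank s: 2, 8, 5, 6, 1, 7, 4, 3
Rank t: 7, 2, 3, 6, 8, 1, 5, 4
d = rank(s) − rank(t): -5, 6, 2, 0, -7, 6, -1, -1; Σd² = 152
ρ = 1 − 6Σd² / [n(n²−1)] = 1 − 6×152 / (8×63) = 1 − 912/504 ≈ -0.8095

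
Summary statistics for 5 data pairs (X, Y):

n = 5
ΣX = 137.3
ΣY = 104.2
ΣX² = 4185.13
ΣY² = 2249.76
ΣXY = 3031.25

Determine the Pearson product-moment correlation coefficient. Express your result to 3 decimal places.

r = (nΣXY − ΣXΣY) / √[(nΣX² − (ΣX)²)(nΣY² − (ΣY)²)]
Numerator: 5×3031.25 − 137.3×104.2 = 849.59
Denominator: √[(20925.65 − 18851.29)(11248.8 − 10857.64)] = √[2074.36 × 391.16] = 900.7811
r = 849.59 / 900.7811 ≈ 0.943

0.943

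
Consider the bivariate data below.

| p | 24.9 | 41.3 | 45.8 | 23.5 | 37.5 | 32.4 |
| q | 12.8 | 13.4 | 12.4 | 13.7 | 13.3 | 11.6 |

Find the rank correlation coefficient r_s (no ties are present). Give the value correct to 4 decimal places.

-0.3143

Rank p: 2, 5, 6, 1, 4, 3
Rank q: 3, 5, 2, 6, 4, 1
d = rank(p) − rank(q): -1, 0, 4, -5, 0, 2; Σd² = 46
ρ = 1 − 6Σd² / [n(n²−1)] = 1 − 6×46 / (6×35) = 1 − 276/210 ≈ -0.3143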